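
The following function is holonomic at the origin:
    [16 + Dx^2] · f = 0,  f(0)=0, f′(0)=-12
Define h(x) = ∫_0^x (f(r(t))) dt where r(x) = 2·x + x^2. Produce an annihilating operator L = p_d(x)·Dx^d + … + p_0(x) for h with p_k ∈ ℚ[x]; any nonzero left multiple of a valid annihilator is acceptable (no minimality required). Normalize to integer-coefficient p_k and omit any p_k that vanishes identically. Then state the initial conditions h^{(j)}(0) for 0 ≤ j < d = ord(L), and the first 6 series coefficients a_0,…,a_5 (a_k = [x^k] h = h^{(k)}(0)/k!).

L = (64 + 192·x + 192·x^2 + 64·x^3)·Dx - Dx^2 + (1 + x)·Dx^3  (order 3).
h: a_k = 0, 0, -12, -4, 64, 384/5, …
ICs: h(0) = 0, h′(0) = 0, h′′(0) = -24.

f: a_k = 0, -12, 0, 32, 0, -128/5, …
h₀=f(r): pull back L_f along r ⇒ L₀.
h=∫₀ˣh₀: take L = L₀·Dx.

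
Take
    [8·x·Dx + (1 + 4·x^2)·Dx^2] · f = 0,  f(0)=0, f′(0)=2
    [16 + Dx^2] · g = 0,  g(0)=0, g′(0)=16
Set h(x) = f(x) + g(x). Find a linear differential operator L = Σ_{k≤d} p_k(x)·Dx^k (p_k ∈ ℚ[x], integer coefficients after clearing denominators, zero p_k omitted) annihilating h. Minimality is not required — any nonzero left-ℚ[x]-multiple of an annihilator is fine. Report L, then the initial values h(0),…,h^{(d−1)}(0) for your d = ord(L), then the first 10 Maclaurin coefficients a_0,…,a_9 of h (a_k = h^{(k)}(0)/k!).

f: a_k = 0, 2, 0, -8/3, 0, 32/5, 0, -128/7, 0, 512/9, …
g: a_k = 0, 16, 0, -128/3, 0, 512/15, 0, -4096/315, 0, 8192/2835, …
L₀ := lclm(L_f,L_g); ord L₀ ≤ 2+2.
L = (-512·x + 5120·x^3 + 4096·x^5)·Dx + (16 + 512·x^2 + 2304·x^4 + 2048·x^6)·Dx^2 + (-32·x + 320·x^3 + 256·x^5)·Dx^3 + (1 + 32·x^2 + 144·x^4 + 128·x^6)·Dx^4  (order 4).
h: a_k = 0, 18, 0, -136/3, 0, 608/15, 0, -1408/45, 0, 169472/2835, …
ICs: h(0) = 0, h′(0) = 18, h′′(0) = 0, h′′′(0) = -272.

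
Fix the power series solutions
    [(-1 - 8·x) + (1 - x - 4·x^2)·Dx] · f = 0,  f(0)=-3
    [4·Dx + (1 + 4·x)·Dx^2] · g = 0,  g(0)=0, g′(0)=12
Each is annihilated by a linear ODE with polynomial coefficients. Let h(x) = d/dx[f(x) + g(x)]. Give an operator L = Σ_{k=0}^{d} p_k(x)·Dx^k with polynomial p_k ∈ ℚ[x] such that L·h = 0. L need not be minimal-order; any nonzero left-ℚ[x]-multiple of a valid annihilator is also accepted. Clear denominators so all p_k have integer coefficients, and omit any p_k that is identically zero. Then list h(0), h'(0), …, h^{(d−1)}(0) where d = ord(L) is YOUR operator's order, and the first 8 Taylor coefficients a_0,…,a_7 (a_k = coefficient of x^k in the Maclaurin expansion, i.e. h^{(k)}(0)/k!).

f: a_k = -3, -3, -15, -27, -87, -195, -543, -1323, …
g: a_k = 0, 12, -24, 64, -192, 3072/5, -2048, 49152/7, …
f+g: L₀ = lclm(L_f,L_g), ord ≤ 1+2.
Differentiate: ansatz ord ≤ ord L₀ ⇒ L.
L = (268 + 1616·x + 5504·x^2 + 4608·x^3 + 6144·x^4) + (11 + 360·x + 3008·x^2 + 7680·x^3 + 9472·x^4 + 10240·x^5)·Dx + (-7 - 67·x - 154·x^2 + 136·x^3 + 928·x^4 + 2176·x^5 + 2048·x^6)·Dx^2  (order 2).
h: a_k = 9, -78, 111, -1116, 2097, -15546, 39891, -224568, …
ICs: h(0) = 9, h′(0) = -78.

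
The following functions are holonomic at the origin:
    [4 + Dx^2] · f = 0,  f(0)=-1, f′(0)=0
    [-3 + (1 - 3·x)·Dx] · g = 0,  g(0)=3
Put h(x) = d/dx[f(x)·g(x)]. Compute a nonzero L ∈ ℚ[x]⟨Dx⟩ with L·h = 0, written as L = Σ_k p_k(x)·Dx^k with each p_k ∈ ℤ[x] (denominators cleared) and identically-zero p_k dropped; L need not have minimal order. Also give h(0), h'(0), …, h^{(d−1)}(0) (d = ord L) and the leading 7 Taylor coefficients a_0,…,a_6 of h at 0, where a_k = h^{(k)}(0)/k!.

f: a_k = -1, 0, 2, 0, -2/3, 0, 4/45, …
g: a_k = 3, 9, 27, 81, 243, 729, 2187, …
L₀ := L_f ⊗_s L_g (sym. prod.), ord ≤ 2.
h=h₀': d/dx-closure on L₀ ⇒ L.
L = (-14 - 24·x + 36·x^2) + (-6 + 18·x)·Dx + (1 - 6·x + 9·x^2)·Dx^2  (order 2).
h: a_k = -9, -42, -189, -764, -2865, -51562/5, -180467/5, …
ICs: h(0) = -9, h′(0) = -42.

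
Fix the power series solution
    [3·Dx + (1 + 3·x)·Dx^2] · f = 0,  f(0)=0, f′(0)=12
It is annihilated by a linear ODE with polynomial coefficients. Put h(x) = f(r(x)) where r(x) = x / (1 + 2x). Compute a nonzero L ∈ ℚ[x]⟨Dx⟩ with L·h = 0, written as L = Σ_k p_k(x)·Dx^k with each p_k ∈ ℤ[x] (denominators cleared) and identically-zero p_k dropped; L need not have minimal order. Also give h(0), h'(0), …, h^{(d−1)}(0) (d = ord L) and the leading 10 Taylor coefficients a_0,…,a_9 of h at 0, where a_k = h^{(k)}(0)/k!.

L = (7 + 20·x)·Dx + (1 + 7·x + 10·x^2)·Dx^2  (order 2).
h: a_k = 0, 12, -42, 156, -609, 12372/5, -10374, 311988/7, -390369/2, 867828, …
ICs: h(0) = 0, h′(0) = 12.

f: a_k = 0, 12, -18, 36, -81, 972/5, -486, 8748/7, -6561/2, 8748, …
L₀ from L_f via x↦r, Dx↦r'^{-1}Dx.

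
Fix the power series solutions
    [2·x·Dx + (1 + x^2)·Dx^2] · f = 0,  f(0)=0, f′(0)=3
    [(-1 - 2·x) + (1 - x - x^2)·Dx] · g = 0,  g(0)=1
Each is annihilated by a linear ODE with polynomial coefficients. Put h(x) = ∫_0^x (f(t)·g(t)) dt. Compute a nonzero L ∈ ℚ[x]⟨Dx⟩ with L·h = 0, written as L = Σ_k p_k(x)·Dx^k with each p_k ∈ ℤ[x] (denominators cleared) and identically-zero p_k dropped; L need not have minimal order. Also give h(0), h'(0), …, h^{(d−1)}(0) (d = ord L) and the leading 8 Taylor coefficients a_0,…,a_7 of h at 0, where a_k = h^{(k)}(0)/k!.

L = (2 + 2·x + 6·x^2)·Dx + (2 + 2·x + 4·x^2 + 6·x^3)·Dx^2 + (-1 + x + x^3 + x^4)·Dx^3  (order 3).
h: a_k = 0, 0, 3/2, 1, 5/4, 8/5, 34/15, 108/35, …
ICs: h(0) = 0, h′(0) = 0, h′′(0) = 3.

f: a_k = 0, 3, 0, -1, 0, 3/5, 0, -3/7, …
g: a_k = 1, 1, 2, 3, 5, 8, 13, 21, …
f·g: L₀ = L_f ⊗_s L_g, ord ≤ 2·1.
∫: right-multiply L₀ by Dx.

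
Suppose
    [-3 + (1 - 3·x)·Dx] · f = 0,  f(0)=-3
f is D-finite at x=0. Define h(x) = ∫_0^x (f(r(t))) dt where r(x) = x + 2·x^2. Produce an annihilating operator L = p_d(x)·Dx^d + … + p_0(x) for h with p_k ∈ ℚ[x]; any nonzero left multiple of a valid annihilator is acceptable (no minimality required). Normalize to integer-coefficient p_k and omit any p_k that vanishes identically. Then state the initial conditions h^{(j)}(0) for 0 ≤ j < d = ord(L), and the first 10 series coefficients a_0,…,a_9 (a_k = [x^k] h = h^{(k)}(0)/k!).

L = (3 + 12·x)·Dx + (-1 + 3·x + 6·x^2)·Dx^2  (order 2).
h: a_k = 0, -3, -9/2, -15, -189/4, -837/5, -1215/2, -15957/7, -69741/8, -33885, …
ICs: h(0) = 0, h′(0) = -3.

f: a_k = -3, -9, -27, -81, -243, -729, -2187, -6561, -19683, -59049, …
Substitute x→r, Dx→(1/r')Dx; clear ⇒ L₀.
h=∫₀ˣh₀: take L = L₀·Dx.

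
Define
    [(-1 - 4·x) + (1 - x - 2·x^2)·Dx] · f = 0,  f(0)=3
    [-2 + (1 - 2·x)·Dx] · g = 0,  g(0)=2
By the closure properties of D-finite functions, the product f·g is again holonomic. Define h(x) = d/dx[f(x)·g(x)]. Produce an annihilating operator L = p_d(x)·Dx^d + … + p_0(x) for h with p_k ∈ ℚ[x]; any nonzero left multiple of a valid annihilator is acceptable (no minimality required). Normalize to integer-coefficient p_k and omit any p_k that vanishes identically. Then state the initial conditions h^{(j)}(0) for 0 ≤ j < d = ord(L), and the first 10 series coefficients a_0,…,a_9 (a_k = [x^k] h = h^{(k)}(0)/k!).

L = (6 + 16·x + 16·x^2) + (-1 - x + 4·x^2 + 4·x^3)·Dx  (order 1).
h: a_k = 18, 108, 414, 1368, 4050, 11268, 29862, 76464, 190458, 464220, …
ICs: h(0) = 18.

f: a_k = 3, 3, 9, 15, 33, 63, 129, 255, 513, 1023, …
g: a_k = 2, 4, 8, 16, 32, 64, 128, 256, 512, 1024, …
Product ⇒ symmetric product L₀, ord ≤ 1.
h₀' ⇒ L via d/dx closure of L₀.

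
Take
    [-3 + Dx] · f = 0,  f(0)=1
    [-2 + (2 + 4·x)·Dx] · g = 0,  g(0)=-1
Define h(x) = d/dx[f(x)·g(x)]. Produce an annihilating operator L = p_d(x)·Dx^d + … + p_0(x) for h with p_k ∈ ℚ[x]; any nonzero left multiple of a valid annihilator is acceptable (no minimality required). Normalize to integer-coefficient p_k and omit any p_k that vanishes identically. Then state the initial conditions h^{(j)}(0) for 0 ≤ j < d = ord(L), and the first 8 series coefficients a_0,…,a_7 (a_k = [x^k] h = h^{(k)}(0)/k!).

f: a_k = 1, 3, 9/2, 9/2, 27/8, 81/40, 81/80, 243/560, …
g: a_k = -1, -1, 1/2, -1/2, 5/8, -7/8, 21/16, -33/16, …
Product ⇒ symmetric product L₀, ord ≤ 1.
Differentiate: ansatz ord ≤ ord L₀ ⇒ L.
L = (7 + 24·x + 18·x^2) + (-2 - 7·x - 6·x^2)·Dx  (order 1).
h: a_k = -4, -14, -24, -26, -22, -63/5, -48/5, 39/35, …
ICs: h(0) = -4.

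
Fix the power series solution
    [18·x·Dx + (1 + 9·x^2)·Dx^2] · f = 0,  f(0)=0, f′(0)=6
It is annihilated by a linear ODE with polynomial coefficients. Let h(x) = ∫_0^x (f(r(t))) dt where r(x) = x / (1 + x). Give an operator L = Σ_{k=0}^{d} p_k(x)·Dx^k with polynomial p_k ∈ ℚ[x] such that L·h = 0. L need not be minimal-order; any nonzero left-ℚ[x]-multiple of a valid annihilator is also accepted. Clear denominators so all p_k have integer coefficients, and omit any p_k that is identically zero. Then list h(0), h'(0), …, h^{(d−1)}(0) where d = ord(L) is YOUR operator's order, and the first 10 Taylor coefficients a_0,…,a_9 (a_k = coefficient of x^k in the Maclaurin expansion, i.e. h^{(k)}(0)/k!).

f: a_k = 0, 6, 0, -18, 0, 486/5, 0, -4374/7, 0, 4374, …
L₀ from L_f via x↦r, Dx↦r'^{-1}Dx.
∫: right-multiply L₀ by Dx.
L = (2 + 20·x)·Dx^2 + (1 + 2·x + 10·x^2)·Dx^3  (order 3).
h: a_k = 0, 0, 3, -2, -3, 48/5, -4/5, -312/7, 498/7, 448/3, …
ICs: h(0) = 0, h′(0) = 0, h′′(0) = 6.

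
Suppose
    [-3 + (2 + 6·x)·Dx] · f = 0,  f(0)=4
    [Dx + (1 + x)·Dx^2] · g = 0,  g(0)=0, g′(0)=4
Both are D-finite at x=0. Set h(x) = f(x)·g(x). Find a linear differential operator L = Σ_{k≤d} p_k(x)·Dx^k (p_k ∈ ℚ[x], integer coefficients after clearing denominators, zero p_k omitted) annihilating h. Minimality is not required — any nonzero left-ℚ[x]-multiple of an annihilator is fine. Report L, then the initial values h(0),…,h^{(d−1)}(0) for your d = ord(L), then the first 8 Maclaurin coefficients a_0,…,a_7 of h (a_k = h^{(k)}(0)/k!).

L = (21 + 9·x) + (-8 - 24·x)·Dx + (4 + 28·x + 60·x^2 + 36·x^3)·Dx^2  (order 2).
h: a_k = 0, 16, 16, -74/3, 40, -2917/40, 17671/120, -719709/2240, …
ICs: h(0) = 0, h′(0) = 16.

f: a_k = 4, 6, -9/2, 27/4, -405/32, 1701/64, -15309/256, 72171/512, …
g: a_k = 0, 4, -2, 4/3, -1, 4/5, -2/3, 4/7, …
f·g: L₀ = L_f ⊗_s L_g, ord ≤ 1·2.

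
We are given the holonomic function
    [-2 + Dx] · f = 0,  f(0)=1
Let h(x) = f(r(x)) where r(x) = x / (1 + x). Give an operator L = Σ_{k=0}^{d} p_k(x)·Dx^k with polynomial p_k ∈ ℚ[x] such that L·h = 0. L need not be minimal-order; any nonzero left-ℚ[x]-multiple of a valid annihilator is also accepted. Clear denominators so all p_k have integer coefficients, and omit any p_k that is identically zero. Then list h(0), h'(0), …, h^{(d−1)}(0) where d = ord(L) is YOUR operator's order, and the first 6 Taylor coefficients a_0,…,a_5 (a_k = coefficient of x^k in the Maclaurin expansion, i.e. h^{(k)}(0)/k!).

L = -2 + (1 + 2·x + x^2)·Dx  (order 1).
h: a_k = 1, 2, 0, -2/3, 2/3, -2/5, …
ICs: h(0) = 1.

f: a_k = 1, 2, 2, 4/3, 2/3, 4/15, …
Substitute x→r, Dx→(1/r')Dx; clear ⇒ L₀.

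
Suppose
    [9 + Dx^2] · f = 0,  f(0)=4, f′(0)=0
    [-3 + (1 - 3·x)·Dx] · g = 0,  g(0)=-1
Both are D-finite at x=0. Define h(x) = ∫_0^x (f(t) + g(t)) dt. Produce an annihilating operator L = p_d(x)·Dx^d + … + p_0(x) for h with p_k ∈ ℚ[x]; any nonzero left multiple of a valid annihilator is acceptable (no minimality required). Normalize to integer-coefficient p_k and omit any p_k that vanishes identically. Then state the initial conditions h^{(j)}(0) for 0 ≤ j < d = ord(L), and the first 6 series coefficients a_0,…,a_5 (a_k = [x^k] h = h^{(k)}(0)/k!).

f: a_k = 4, 0, -18, 0, 27/2, 0, …
g: a_k = -1, -3, -9, -27, -81, -243, …
Weyl lclm of L_f,L_g ⇒ L₀ (ord ≤ 3).
Integrate: L := L₀·Dx.
L = (-63 + 54·x - 81·x^2)·Dx + (9 - 45·x + 81·x^2 - 81·x^3)·Dx^2 + (-7 + 6·x - 9·x^2)·Dx^3 + (1 - 5·x + 9·x^2 - 9·x^3)·Dx^4  (order 4).
h: a_k = 0, 3, -3/2, -9, -27/4, -27/2, …
ICs: h(0) = 0, h′(0) = 3, h′′(0) = -3, h′′′(0) = -54.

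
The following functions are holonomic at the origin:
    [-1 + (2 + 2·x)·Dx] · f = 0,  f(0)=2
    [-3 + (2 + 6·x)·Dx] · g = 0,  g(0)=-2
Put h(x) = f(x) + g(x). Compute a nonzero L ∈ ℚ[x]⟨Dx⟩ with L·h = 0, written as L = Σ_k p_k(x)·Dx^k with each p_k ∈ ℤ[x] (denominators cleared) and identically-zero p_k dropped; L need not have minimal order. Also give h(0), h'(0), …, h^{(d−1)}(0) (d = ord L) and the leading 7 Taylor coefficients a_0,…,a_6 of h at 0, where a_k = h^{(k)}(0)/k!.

f: a_k = 2, 1, -1/4, 1/8, -5/64, 7/128, -21/512, …
g: a_k = -2, -3, 9/4, -27/8, 405/64, -1701/128, 15309/512, …
f+g: L₀ = lclm(L_f,L_g), ord ≤ 1+1.
L = -3 + (8 + 12·x)·Dx + (4 + 16·x + 12·x^2)·Dx^2  (order 2).
h: a_k = 0, -2, 2, -13/4, 25/4, -847/64, 1911/64, …
ICs: h(0) = 0, h′(0) = -2.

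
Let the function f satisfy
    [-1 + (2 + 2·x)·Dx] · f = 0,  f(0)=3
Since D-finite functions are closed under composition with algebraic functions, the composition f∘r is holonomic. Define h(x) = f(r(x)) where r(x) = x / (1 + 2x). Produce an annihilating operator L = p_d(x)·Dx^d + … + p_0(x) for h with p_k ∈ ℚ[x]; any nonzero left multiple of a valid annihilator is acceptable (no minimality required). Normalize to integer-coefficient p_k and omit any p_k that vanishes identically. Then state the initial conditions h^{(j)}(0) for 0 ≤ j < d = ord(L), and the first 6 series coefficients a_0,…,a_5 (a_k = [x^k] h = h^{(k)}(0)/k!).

f: a_k = 3, 3/2, -3/8, 3/16, -15/128, 21/256, …
f∘r: x↦r, Dx↦Dx/r' in L_f ⇒ L₀.
L = -1 + (2 + 10·x + 12·x^2)·Dx  (order 1).
h: a_k = 3, 3/2, -27/8, 123/16, -2271/128, 10629/256, …
ICs: h(0) = 3.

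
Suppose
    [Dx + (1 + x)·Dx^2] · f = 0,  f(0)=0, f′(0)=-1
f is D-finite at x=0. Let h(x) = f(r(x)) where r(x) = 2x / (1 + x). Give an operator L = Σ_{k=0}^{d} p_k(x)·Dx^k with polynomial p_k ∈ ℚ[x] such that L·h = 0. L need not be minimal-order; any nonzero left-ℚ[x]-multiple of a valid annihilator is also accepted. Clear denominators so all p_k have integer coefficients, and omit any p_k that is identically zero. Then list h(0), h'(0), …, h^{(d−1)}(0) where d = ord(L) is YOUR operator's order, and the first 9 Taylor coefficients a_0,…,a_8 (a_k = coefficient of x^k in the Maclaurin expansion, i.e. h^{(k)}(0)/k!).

f: a_k = 0, -1, 1/2, -1/3, 1/4, -1/5, 1/6, -1/7, 1/8, …
Change of var in L_f (x↦r) gives L₀.
L = (4 + 6·x)·Dx + (1 + 4·x + 3·x^2)·Dx^2  (order 2).
h: a_k = 0, -2, 4, -26/3, 20, -242/5, 364/3, -2186/7, 820, …
ICs: h(0) = 0, h′(0) = -2.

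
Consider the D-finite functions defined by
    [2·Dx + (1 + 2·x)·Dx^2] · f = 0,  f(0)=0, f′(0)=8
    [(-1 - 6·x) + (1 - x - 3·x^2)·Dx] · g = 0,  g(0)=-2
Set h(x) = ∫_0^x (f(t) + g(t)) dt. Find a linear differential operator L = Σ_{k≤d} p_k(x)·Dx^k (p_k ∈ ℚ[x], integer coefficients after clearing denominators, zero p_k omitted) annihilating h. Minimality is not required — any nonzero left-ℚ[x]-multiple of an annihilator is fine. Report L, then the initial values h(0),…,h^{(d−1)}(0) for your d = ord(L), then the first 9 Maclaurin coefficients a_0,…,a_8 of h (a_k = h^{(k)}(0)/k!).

L = (-74 - 412·x - 948·x^2 - 864·x^3 - 648·x^4)·Dx^2 + (-17 - 212·x - 890·x^2 - 1644·x^3 - 1764·x^4 - 1080·x^5)·Dx^3 + (5 + 27·x + 33·x^2 - 68·x^3 - 276·x^4 - 396·x^5 - 216·x^6)·Dx^4  (order 4).
h: a_k = 0, -2, 3, -16/3, -5/6, -54/5, -136/15, -710/21, -1263/28, …
ICs: h(0) = 0, h′(0) = -2, h′′(0) = 6, h′′′(0) = -32.

f: a_k = 0, 8, -8, 32/3, -16, 128/5, -128/3, 512/7, -128, …
g: a_k = -2, -2, -8, -14, -38, -80, -194, -434, -1016, …
L₀ := lclm(L_f,L_g); ord L₀ ≤ 2+1.
h=∫₀ˣh₀: take L = L₀·Dx.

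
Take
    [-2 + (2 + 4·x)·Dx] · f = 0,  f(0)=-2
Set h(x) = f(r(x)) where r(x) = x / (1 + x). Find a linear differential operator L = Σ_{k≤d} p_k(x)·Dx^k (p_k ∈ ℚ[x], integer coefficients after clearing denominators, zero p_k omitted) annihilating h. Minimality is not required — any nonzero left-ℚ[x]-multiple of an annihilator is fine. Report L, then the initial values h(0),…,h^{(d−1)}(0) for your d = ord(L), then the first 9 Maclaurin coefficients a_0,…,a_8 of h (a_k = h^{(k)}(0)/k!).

L = -1 + (1 + 4·x + 3·x^2)·Dx  (order 1).
h: a_k = -2, -2, 3, -5, 37/4, -75/4, 327/8, -753/8, 14445/64, …
ICs: h(0) = -2.

f: a_k = -2, -2, 1, -1, 5/4, -7/4, 21/8, -33/8, 429/64, …
Substitute x→r, Dx→(1/r')Dx; clear ⇒ L₀.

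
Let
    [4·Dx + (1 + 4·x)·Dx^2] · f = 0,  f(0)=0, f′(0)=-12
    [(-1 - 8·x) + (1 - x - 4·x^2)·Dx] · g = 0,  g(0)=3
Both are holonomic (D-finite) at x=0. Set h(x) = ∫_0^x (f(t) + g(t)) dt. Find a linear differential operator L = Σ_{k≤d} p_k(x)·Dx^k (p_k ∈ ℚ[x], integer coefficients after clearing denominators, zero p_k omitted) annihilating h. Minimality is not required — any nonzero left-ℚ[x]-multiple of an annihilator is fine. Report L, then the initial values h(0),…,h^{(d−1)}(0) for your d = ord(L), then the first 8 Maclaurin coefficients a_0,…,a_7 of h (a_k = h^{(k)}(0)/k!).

f: a_k = 0, -12, 24, -64, 192, -3072/5, 2048, -49152/7, …
g: a_k = 3, 3, 15, 27, 87, 195, 543, 1323, …
f+g: L₀ = lclm(L_f,L_g), ord ≤ 2+1.
h=∫h₀ ⇒ L = L₀·Dx.
L = (-268 - 1616·x - 5504·x^2 - 4608·x^3 - 6144·x^4)·Dx^2 + (-11 - 360·x - 3008·x^2 - 7680·x^3 - 9472·x^4 - 10240·x^5)·Dx^3 + (7 + 67·x + 154·x^2 - 136·x^3 - 928·x^4 - 2176·x^5 - 2048·x^6)·Dx^4  (order 4).
h: a_k = 0, 3, -9/2, 13, -37/4, 279/5, -699/10, 2591/7, …
ICs: h(0) = 0, h′(0) = 3, h′′(0) = -9, h′′′(0) = 78.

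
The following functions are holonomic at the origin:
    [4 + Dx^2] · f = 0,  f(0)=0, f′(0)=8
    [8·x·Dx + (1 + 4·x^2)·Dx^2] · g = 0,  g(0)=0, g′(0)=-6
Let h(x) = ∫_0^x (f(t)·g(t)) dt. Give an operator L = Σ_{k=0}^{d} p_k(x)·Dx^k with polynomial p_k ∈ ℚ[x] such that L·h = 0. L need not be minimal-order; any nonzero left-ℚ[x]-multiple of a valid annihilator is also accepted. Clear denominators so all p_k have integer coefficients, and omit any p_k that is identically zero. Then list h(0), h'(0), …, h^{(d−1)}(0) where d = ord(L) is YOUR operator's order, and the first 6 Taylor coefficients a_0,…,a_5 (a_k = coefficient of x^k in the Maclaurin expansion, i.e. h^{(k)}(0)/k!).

L = (80 + 832·x^2 + 1408·x^4 + 2048·x^6 + 2048·x^8)·Dx + (96·x + 640·x^3 + 1536·x^5 + 2048·x^7)·Dx^2 + (24 + 256·x^2 + 576·x^4 + 1024·x^6 + 1024·x^8)·Dx^3 + (24·x + 160·x^3 + 384·x^5 + 512·x^7)·Dx^4 + (1 + 12·x^2 + 56·x^4 + 128·x^6 + 128·x^8)·Dx^5  (order 5).
h: a_k = 0, 0, 0, -16, 0, 96/5, …
ICs: h(0) = 0, h′(0) = 0, h′′(0) = 0, h′′′(0) = -96, h′′′′(0) = 0.

f: a_k = 0, 8, 0, -16/3, 0, 16/15, …
g: a_k = 0, -6, 0, 8, 0, -96/5, …
f·g: L₀ = L_f ⊗_s L_g, ord ≤ 2·2.
∫: right-multiply L₀ by Dx.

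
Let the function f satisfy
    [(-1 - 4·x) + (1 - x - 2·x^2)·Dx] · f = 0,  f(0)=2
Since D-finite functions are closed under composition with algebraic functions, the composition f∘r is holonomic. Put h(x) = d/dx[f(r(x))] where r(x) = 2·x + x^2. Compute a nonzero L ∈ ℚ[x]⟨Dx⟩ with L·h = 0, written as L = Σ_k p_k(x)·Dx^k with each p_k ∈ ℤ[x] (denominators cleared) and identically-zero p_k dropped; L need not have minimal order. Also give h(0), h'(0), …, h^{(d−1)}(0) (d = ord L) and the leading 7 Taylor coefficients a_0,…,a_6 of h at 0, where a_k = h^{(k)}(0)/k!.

L = (13 + 52·x + 186·x^2 + 160·x^3 + 40·x^4) + (-1 - 5·x + 26·x^2 + 62·x^3 + 40·x^4 + 8·x^5)·Dx  (order 1).
h: a_k = 4, 52, 312, 1912, 10540, 56412, 292656, …
ICs: h(0) = 4.

f: a_k = 2, 2, 6, 10, 22, 42, 86, …
Change of var in L_f (x↦r) gives L₀.
Derive L from L₀ (diff closure).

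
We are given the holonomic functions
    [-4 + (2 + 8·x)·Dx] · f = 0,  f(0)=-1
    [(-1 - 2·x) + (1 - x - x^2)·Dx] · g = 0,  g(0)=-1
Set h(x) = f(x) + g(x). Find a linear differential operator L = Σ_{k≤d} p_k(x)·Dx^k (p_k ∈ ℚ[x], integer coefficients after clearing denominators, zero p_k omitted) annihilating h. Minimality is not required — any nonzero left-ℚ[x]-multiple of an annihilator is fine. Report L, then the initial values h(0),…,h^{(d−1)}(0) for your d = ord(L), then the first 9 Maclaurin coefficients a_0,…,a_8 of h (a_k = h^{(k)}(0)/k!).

f: a_k = -1, -2, 2, -4, 10, -28, 84, -264, 858, …
g: a_k = -1, -1, -2, -3, -5, -8, -13, -21, -34, …
Weyl lclm of L_f,L_g ⇒ L₀ (ord ≤ 2).
L = (12 + 48·x + 48·x^2 + 40·x^3) + (-8 - 30·x - 114·x^2 - 152·x^3 - 100·x^4)·Dx + (-1 + 5·x + 39·x^2 - 6·x^3 - 82·x^4 - 40·x^5)·Dx^2  (order 2).
h: a_k = -2, -3, 0, -7, 5, -36, 71, -285, 824, …
ICs: h(0) = -2, h′(0) = -3.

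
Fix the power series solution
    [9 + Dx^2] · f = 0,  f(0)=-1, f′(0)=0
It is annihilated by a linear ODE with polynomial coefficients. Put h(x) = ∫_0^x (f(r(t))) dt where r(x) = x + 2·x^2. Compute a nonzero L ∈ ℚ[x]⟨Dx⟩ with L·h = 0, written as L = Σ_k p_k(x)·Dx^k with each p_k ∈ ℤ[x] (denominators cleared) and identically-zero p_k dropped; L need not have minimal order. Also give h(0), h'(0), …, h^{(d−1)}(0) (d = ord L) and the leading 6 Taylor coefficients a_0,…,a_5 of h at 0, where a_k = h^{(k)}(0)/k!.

L = (9 + 108·x + 432·x^2 + 576·x^3)·Dx - 4·Dx^2 + (1 + 4·x)·Dx^3  (order 3).
h: a_k = 0, -1, 0, 3/2, 9/2, 117/40, …
ICs: h(0) = 0, h′(0) = -1, h′′(0) = 0.

f: a_k = -1, 0, 9/2, 0, -27/8, 0, …
Change of var in L_f (x↦r) gives L₀.
h=∫₀ˣh₀: take L = L₀·Dx.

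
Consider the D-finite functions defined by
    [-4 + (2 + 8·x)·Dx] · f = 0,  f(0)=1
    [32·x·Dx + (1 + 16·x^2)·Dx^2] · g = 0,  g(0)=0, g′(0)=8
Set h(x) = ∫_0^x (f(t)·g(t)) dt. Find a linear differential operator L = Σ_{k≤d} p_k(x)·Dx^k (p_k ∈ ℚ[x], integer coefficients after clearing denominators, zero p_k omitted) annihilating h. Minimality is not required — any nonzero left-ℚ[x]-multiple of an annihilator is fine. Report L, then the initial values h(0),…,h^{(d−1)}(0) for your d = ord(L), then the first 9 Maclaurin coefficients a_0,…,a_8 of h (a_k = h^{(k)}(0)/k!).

f: a_k = 1, 2, -2, 4, -10, 28, -84, 264, -858, …
g: a_k = 0, 8, 0, -128/3, 0, 2048/5, 0, -32768/7, 0, …
L₀ := L_f ⊗_s L_g (sym. prod.), ord ≤ 2.
h=∫₀ˣh₀: take L = L₀·Dx.
L = (12 - 64·x - 64·x^2)·Dx + (-4 + 16·x + 192·x^2 + 256·x^3)·Dx^2 + (1 + 8·x + 32·x^2 + 128·x^3 + 256·x^4)·Dx^3  (order 3).
h: a_k = 0, 0, 4, 16/3, -44/3, -32/3, 3112/45, 13088/105, -75412/105, …
ICs: h(0) = 0, h′(0) = 0, h′′(0) = 8.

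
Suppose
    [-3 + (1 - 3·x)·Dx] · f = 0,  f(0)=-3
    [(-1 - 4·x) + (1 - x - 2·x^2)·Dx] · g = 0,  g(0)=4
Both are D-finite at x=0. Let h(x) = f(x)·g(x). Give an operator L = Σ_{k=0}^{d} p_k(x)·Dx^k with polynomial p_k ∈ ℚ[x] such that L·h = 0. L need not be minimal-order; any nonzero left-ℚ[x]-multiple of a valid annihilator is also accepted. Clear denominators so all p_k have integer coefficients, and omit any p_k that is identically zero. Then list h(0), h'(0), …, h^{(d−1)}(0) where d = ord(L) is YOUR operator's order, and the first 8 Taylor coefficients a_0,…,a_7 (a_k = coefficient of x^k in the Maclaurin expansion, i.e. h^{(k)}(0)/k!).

L = (-4 + 2·x + 18·x^2) + (1 - 4·x + x^2 + 6·x^3)·Dx  (order 1).
h: a_k = -12, -48, -180, -600, -1932, -6048, -18660, -57000, …
ICs: h(0) = -12.

f: a_k = -3, -9, -27, -81, -243, -729, -2187, -6561, …
g: a_k = 4, 4, 12, 20, 44, 84, 172, 340, …
f·g: L₀ = L_f ⊗_s L_g, ord ≤ 1·1.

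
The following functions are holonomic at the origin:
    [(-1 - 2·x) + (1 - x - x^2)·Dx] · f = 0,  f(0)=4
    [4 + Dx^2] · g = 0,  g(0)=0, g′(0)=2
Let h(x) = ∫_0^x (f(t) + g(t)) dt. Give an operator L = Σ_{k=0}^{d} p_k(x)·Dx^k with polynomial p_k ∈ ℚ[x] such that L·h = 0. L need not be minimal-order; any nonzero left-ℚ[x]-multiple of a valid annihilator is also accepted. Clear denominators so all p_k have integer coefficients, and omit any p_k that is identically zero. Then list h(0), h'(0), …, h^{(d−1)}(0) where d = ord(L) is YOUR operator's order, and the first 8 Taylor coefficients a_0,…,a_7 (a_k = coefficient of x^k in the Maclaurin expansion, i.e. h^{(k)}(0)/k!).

f: a_k = 4, 4, 8, 12, 20, 32, 52, 84, …
g: a_k = 0, 2, 0, -4/3, 0, 4/15, 0, -8/315, …
Weyl lclm of L_f,L_g ⇒ L₀ (ord ≤ 3).
∫: right-multiply L₀ by Dx.
L = (44 + 96·x + 32·x^2 + 48·x^3 + 40·x^4 + 16·x^5)·Dx + (-16 + 20·x + 8·x^2 - 16·x^3 + 12·x^4 + 24·x^5 + 8·x^6)·Dx^2 + (11 + 24·x + 8·x^2 + 12·x^3 + 10·x^4 + 4·x^5)·Dx^3 + (-4 + 5·x + 2·x^2 - 4·x^3 + 3·x^4 + 6·x^5 + 2·x^6)·Dx^4  (order 4).
h: a_k = 0, 4, 3, 8/3, 8/3, 4, 242/45, 52/7, …
ICs: h(0) = 0, h′(0) = 4, h′′(0) = 6, h′′′(0) = 16.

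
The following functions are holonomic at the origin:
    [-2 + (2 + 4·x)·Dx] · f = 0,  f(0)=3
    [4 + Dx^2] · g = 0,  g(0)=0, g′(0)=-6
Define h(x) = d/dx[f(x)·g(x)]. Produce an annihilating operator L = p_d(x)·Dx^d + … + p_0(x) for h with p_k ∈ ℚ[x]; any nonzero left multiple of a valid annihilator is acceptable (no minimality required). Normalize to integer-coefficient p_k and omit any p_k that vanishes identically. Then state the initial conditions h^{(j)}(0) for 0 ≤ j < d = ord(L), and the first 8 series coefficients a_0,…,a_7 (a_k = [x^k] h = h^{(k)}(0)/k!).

f: a_k = 3, 3, -3/2, 3/2, -15/8, 21/8, -63/16, 99/16, …
g: a_k = 0, -6, 0, 4, 0, -4/5, 0, 8/105, …
Product ⇒ symmetric product L₀, ord ≤ 2.
Differentiate: ansatz ord ≤ ord L₀ ⇒ L.
L = (53 + 288·x + 544·x^2 + 512·x^3 + 256·x^4) + (-2 - 36·x - 96·x^2 - 64·x^3)·Dx + (7 + 44·x + 108·x^2 + 128·x^3 + 64·x^4)·Dx^2  (order 2).
h: a_k = -18, -36, 63, 12, 57/4, -729/10, 983/8, -7727/35, …
ICs: h(0) = -18, h′(0) = -36.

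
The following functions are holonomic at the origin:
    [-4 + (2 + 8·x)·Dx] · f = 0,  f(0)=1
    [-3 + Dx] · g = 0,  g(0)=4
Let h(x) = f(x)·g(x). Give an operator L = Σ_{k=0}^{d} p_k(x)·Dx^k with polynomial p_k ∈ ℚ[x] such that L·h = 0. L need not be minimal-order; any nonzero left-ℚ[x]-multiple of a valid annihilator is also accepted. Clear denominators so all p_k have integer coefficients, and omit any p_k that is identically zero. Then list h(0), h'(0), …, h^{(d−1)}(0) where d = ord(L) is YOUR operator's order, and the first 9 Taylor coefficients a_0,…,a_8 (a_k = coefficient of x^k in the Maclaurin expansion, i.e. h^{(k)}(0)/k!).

f: a_k = 1, 2, -2, 4, -10, 28, -84, 264, -858, …
g: a_k = 4, 12, 18, 18, 27/2, 81/10, 81/20, 243/140, 729/1120, …
Product ⇒ symmetric product L₀, ord ≤ 1.
L = (-5 - 12·x) + (1 + 4·x)·Dx  (order 1).
h: a_k = 4, 20, 34, 46, 43/2, 631/10, -459/4, 58749/140, -1544007/1120, …
ICs: h(0) = 4.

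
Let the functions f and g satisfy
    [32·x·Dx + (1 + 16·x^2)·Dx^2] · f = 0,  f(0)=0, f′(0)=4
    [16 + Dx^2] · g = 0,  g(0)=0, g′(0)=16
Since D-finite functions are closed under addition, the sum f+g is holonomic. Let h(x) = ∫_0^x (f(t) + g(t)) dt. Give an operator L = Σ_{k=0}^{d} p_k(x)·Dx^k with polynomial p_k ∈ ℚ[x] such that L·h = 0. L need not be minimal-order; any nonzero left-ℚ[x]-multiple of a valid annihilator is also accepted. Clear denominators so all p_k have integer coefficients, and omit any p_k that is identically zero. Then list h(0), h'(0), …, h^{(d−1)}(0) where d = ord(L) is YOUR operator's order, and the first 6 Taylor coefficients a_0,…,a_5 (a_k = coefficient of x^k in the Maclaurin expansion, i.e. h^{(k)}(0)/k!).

L = (-5632·x + 114688·x^3 + 131072·x^5)·Dx^2 + (-16 + 1792·x^2 + 36864·x^4 + 65536·x^6)·Dx^3 + (-352·x + 7168·x^3 + 8192·x^5)·Dx^4 + (-1 + 112·x^2 + 2304·x^4 + 4096·x^6)·Dx^5  (order 5).
h: a_k = 0, 0, 10, 0, -16, 0, …
ICs: h(0) = 0, h′(0) = 0, h′′(0) = 20, h′′′(0) = 0, h′′′′(0) = -384.

f: a_k = 0, 4, 0, -64/3, 0, 1024/5, …
g: a_k = 0, 16, 0, -128/3, 0, 512/15, …
h₀=f+g: left-lcm gives L₀, ord ≤ 4.
h=∫₀ˣh₀: take L = L₀·Dx.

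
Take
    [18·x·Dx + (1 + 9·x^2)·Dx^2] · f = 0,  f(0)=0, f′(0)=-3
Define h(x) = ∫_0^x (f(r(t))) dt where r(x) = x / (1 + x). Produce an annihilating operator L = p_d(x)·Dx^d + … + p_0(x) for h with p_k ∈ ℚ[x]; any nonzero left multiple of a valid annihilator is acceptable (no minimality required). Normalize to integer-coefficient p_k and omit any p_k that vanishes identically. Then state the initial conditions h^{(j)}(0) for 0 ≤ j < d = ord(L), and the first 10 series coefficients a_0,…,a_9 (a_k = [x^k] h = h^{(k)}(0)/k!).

L = (2 + 20·x)·Dx^2 + (1 + 2·x + 10·x^2)·Dx^3  (order 3).
h: a_k = 0, 0, -3/2, 1, 3/2, -24/5, 2/5, 156/7, -249/7, -224/3, …
ICs: h(0) = 0, h′(0) = 0, h′′(0) = -3.

f: a_k = 0, -3, 0, 9, 0, -243/5, 0, 2187/7, 0, -2187, …
h₀=f(r): pull back L_f along r ⇒ L₀.
h=∫₀ˣh₀: take L = L₀·Dx.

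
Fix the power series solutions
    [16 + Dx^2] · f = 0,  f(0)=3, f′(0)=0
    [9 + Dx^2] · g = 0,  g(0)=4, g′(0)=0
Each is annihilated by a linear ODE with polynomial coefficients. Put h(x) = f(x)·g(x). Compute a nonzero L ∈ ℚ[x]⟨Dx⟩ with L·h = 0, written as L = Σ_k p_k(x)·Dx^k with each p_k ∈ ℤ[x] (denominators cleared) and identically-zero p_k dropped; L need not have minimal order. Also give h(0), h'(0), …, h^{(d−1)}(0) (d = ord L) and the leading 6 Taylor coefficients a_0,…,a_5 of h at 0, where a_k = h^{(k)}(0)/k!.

L = 49 + 50·Dx^2 + Dx^4  (order 4).
h: a_k = 12, 0, -150, 0, 1201/2, 0, …
ICs: h(0) = 12, h′(0) = 0, h′′(0) = -300, h′′′(0) = 0.

f: a_k = 3, 0, -24, 0, 32, 0, …
g: a_k = 4, 0, -18, 0, 27/2, 0, …
h₀=f·g: eliminate ⇒ L₀, order ≤ 2·2.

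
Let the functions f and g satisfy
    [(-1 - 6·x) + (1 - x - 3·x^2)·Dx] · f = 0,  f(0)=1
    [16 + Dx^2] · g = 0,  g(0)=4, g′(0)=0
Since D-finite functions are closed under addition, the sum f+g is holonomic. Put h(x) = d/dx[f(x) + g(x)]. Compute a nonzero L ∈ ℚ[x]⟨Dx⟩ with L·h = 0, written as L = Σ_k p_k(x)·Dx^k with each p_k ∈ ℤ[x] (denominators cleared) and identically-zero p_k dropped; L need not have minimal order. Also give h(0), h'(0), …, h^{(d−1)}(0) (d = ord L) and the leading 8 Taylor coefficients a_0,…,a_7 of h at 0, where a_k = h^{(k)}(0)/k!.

f: a_k = 1, 1, 4, 7, 19, 40, 97, 217, …
g: a_k = 4, 0, -32, 0, 128/3, 0, -1024/45, 0, …
Sum ⇒ L₀ = lclm(L_f,L_g) in ℚ(x)⟨Dx⟩.
h₀' ⇒ L via d/dx closure of L₀.
L = (4672 + 20416·x + 66304·x^2 + 32640·x^3 + 66240·x^4 + 62208·x^5 + 62208·x^6) + (-464 - 2352·x + 3792·x^2 + 6752·x^3 - 2400·x^4 + 5184·x^5 + 24192·x^6 + 20736·x^7)·Dx + (292 + 1276·x + 4144·x^2 + 2040·x^3 + 4140·x^4 + 3888·x^5 + 3888·x^6)·Dx^2 + (-29 - 147·x + 237·x^2 + 422·x^3 - 150·x^4 + 324·x^5 + 1512·x^6 + 1296·x^7)·Dx^3  (order 3).
h: a_k = 1, -56, 21, 740/3, 200, 6682/15, 1519, 1296544/315, …
ICs: h(0) = 1, h′(0) = -56, h′′(0) = 42.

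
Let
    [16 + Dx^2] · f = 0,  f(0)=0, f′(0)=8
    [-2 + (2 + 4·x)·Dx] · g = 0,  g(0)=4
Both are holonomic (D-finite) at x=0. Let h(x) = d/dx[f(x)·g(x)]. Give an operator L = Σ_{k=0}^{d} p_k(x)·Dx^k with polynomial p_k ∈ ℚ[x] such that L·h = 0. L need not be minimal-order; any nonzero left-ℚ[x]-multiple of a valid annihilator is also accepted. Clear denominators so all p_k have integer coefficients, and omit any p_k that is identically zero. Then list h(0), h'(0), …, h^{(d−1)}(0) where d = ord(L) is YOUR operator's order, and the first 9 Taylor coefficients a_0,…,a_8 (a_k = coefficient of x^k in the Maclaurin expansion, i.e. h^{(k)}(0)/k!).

f: a_k = 0, 8, 0, -64/3, 0, 256/15, 0, -2048/315, 0, …
g: a_k = 4, 4, -2, 2, -5/2, 7/2, -21/4, 33/4, -429/32, …
L₀ := L_f ⊗_s L_g (sym. prod.), ord ≤ 2.
h=h₀': d/dx-closure on L₀ ⇒ L.
L = (413 + 2688·x + 6784·x^2 + 8192·x^3 + 4096·x^4) + (-26 - 180·x - 384·x^2 - 256·x^3)·Dx + (19 + 140·x + 396·x^2 + 512·x^3 + 256·x^4)·Dx^2  (order 2).
h: a_k = 32, 64, -304, -832/3, 1364/3, 1608/5, -15374/45, -272/63, -216983/1260, …
ICs: h(0) = 32, h′(0) = 64.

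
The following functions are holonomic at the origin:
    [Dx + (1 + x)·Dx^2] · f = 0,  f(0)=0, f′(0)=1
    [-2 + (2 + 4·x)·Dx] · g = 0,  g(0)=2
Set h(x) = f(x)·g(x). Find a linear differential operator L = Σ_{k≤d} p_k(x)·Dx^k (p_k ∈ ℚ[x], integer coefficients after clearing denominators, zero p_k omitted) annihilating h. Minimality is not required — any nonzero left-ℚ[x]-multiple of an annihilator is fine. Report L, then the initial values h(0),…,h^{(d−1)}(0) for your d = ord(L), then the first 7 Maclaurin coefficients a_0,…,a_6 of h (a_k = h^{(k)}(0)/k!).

L = (2 + x) + (-1 - 2·x)·Dx + (1 + 5·x + 8·x^2 + 4·x^3)·Dx^2  (order 2).
h: a_k = 0, 2, 1, -4/3, 5/3, -131/60, 121/40, …
ICs: h(0) = 0, h′(0) = 2.

f: a_k = 0, 1, -1/2, 1/3, -1/4, 1/5, -1/6, …
g: a_k = 2, 2, -1, 1, -5/4, 7/4, -21/8, …
L₀ := L_f ⊗_s L_g (sym. prod.), ord ≤ 2.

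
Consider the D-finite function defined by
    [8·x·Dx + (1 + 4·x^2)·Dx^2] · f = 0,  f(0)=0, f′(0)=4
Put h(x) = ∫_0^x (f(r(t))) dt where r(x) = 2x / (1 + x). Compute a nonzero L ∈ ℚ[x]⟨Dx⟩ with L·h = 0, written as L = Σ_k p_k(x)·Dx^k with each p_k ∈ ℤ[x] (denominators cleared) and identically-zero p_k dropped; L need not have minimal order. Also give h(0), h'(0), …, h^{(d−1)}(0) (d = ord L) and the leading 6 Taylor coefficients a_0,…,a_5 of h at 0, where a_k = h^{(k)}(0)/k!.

f: a_k = 0, 4, 0, -16/3, 0, 64/5, …
h₀=f(r): pull back L_f along r ⇒ L₀.
Integrate: L := L₀·Dx.
L = (2 + 34·x)·Dx^2 + (1 + 2·x + 17·x^2)·Dx^3  (order 3).
h: a_k = 0, 0, 4, -8/3, -26/3, 24, …
ICs: h(0) = 0, h′(0) = 0, h′′(0) = 8.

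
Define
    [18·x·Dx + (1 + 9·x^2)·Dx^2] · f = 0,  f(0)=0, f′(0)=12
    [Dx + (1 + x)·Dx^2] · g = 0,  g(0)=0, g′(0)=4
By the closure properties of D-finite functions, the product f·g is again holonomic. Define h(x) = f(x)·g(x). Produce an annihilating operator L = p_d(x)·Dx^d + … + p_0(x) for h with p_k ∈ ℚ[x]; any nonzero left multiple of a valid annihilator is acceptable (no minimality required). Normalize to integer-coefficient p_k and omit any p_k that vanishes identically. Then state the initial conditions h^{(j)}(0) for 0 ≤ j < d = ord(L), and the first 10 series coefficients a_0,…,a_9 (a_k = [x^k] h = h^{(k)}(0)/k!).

f: a_k = 0, 12, 0, -36, 0, 972/5, 0, -8748/7, 0, 8748, …
g: a_k = 0, 4, -2, 4/3, -1, 4/5, -2/3, 4/7, -1/2, 4/9, …
h₀=f·g: eliminate ⇒ L₀, order ≤ 2·2.
L = (1368 + 2700·x + 37584·x^2 + 95580·x^3 + 87480·x^4 + 37908·x^5 + 26244·x^7)·Dx + (1298 + 9180·x + 54612·x^2 + 194724·x^3 + 324000·x^4 + 271188·x^5 + 102060·x^6 + 78732·x^7 + 91854·x^8)·Dx^2 + (76 + 2848·x + 12096·x^2 + 43992·x^3 + 117288·x^4 + 173016·x^5 + 139968·x^6 + 75816·x^7 + 78732·x^8 + 52488·x^9)·Dx^3 + (37 + 146·x + 901·x^2 + 2808·x^3 + 7362·x^4 + 15228·x^5 + 21546·x^6 + 17496·x^7 + 12393·x^8 + 13122·x^9 + 6561·x^10)·Dx^4  (order 4).
h: a_k = 0, 0, 48, -24, -128, 60, 3696/5, -1804/5, -23808/5, 81306/35, …
ICs: h(0) = 0, h′(0) = 0, h′′(0) = 96, h′′′(0) = -144.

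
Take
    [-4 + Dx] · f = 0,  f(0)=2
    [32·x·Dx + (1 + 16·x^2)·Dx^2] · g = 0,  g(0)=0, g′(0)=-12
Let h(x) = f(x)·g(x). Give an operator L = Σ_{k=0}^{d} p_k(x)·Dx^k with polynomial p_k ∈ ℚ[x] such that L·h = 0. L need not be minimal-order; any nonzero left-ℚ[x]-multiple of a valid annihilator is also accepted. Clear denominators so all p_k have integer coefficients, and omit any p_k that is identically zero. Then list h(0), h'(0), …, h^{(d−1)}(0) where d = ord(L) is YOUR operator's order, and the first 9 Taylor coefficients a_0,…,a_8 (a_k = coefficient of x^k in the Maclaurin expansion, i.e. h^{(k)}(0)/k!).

f: a_k = 2, 8, 16, 64/3, 64/3, 256/15, 512/45, 2048/315, 1024/315, …
g: a_k = 0, -12, 0, 64, 0, -3072/5, 0, 49152/7, 0, …
Sym-product of L_f,L_g gives L₀ (≤ ord 2).
L = (16 - 128·x + 256·x^2) + (-8 + 32·x - 128·x^2)·Dx + (1 + 16·x^2)·Dx^2  (order 2).
h: a_k = 0, -24, -96, -64, 256, -2304/5, -11264/3, 190464/35, 925696/21, …
ICs: h(0) = 0, h′(0) = -24.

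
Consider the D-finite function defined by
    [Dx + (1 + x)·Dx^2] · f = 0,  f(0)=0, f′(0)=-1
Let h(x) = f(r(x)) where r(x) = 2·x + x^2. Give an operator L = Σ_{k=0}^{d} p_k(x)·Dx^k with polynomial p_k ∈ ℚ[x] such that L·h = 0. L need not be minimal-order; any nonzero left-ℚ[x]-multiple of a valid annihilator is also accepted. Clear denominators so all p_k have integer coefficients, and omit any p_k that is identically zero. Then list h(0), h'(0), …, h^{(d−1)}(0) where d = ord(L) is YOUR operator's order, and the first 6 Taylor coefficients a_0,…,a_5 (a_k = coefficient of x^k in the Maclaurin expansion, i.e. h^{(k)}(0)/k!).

f: a_k = 0, -1, 1/2, -1/3, 1/4, -1/5, …
L₀ from L_f via x↦r, Dx↦r'^{-1}Dx.
L = Dx + (1 + x)·Dx^2  (order 2).
h: a_k = 0, -2, 1, -2/3, 1/2, -2/5, …
ICs: h(0) = 0, h′(0) = -2.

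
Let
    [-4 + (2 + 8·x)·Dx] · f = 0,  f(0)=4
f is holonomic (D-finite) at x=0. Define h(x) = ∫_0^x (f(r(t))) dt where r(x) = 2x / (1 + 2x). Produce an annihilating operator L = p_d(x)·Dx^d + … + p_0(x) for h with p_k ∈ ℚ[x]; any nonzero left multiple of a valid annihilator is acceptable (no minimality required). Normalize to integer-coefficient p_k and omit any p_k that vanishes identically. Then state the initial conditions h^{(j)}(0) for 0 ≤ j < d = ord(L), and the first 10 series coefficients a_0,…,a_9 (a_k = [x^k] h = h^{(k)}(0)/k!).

L = -4·Dx + (1 + 12·x + 20·x^2)·Dx^2  (order 2).
h: a_k = 0, 4, 8, -64/3, 80, -384, 2176, -96256/7, 93568, -6041600/9, …
ICs: h(0) = 0, h′(0) = 4.

f: a_k = 4, 8, -8, 16, -40, 112, -336, 1056, -3432, 11440, …
h₀=f(r): pull back L_f along r ⇒ L₀.
Integrate: L := L₀·Dx.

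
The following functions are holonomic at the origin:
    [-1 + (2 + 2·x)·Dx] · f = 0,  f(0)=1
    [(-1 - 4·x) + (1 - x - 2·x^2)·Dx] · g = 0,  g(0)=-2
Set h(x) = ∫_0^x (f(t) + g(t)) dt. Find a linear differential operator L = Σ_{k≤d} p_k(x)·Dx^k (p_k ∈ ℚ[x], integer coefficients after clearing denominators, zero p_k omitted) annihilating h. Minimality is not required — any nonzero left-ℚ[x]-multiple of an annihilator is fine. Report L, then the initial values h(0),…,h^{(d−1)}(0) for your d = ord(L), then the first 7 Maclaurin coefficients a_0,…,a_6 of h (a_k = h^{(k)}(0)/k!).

f: a_k = 1, 1/2, -1/8, 1/16, -5/128, 7/256, -21/1024, …
g: a_k = -2, -2, -6, -10, -22, -42, -86, …
Sum ⇒ L₀ = lclm(L_f,L_g) in ℚ(x)⟨Dx⟩.
h=∫₀ˣh₀: take L = L₀·Dx.
L = (13 + 26·x + 40·x^2)·Dx + (-25 - 69·x - 144·x^2 - 100·x^3)·Dx^2 + (2 + 20·x - 6·x^2 - 64·x^3 - 40·x^4)·Dx^3  (order 3).
h: a_k = 0, -1, -3/4, -49/24, -159/64, -2821/640, -10745/1536, …
ICs: h(0) = 0, h′(0) = -1, h′′(0) = -3/2.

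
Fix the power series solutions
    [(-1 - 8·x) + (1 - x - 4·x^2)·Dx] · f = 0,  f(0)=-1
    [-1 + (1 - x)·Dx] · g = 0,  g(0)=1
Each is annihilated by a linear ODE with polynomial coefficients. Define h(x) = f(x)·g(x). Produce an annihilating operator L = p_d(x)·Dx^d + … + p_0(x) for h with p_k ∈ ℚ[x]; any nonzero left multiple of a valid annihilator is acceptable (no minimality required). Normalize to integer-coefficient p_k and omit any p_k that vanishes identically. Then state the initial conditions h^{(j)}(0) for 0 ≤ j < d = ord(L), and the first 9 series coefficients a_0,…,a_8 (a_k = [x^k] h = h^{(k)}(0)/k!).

f: a_k = -1, -1, -5, -9, -29, -65, -181, -441, -1165, …
g: a_k = 1, 1, 1, 1, 1, 1, 1, 1, 1, …
Sym-product of L_f,L_g gives L₀ (≤ ord 1).
L = (-2 - 6·x + 12·x^2) + (1 - 2·x - 3·x^2 + 4·x^3)·Dx  (order 1).
h: a_k = -1, -2, -7, -16, -45, -110, -291, -732, -1897, …
ICs: h(0) = -1.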